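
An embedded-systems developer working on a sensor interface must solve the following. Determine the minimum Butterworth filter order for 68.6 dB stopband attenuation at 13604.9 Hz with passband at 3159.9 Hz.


Butterworth filter order formula:
n = log10(10^(A/10) - 1) / (2 * log10(f_stop/f_pass))
10^(68.6/10) - 1 = 7244358.6007
f_stop/f_pass = 13604.9 / 3159.9 = 4.3055
n = 5.4099 -> ceil = 6

6


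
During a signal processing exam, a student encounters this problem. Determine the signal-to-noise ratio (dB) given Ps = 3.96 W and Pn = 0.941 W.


SNR in decibels:
SNR = 10 * log10(Ps / Pn)
    = 10 * log10(3.96 / 0.941)
    = 10 * log10(4.2083)
    = 10 * 0.6241
    = 6.24 dB

6.24 dB


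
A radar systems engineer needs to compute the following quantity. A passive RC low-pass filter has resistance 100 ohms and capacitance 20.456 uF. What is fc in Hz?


Cutoff frequency of a first-order RC filter:
fc = 1 / (2 * pi * R * C)
C = 20.456 uF = 2.0456e-05 F
fc = 1 / (2 * pi * 100 * 2.0456e-05)
   = 1 / 0.012852883864367
   = 77.803551 Hz

77.803551 Hz


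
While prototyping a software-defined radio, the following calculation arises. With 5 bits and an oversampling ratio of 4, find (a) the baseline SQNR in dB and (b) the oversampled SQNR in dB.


Step 1 — baseline SQNR at Nyquist:
SQNR_base = 6.02*N + 1.76
          = 6.02*5 + 1.76
          = 31.86 dB

Step 2 — oversampling processing gain:
G = 10*log10(OSR) = 10*log10(4) = 6.02 dB

Step 3 — total:
SQNR_total = 31.86 + 6.02 = 37.88 dB

Base SQNR = 31.86 dB; oversampled SQNR = 37.88 dB


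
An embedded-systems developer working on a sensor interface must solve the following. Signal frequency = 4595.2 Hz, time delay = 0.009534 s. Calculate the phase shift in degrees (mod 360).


Phase shift from frequency and time delay:
phi = 360 * f * t_delay
    = 360 * 4595.2 * 0.009534
    = 15771.83 degrees
    mod 360 = 291.83 degrees

291.83 degrees


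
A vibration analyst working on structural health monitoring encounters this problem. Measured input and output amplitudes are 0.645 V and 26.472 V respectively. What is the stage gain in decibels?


Voltage gain in dB:
G = 20 * log10(Vout / Vin)
  = 20 * log10(26.472 / 0.645)
  = 20 * log10(41.04186)
  = 20 * 1.613227
  = 32.26 dB

32.26 dB


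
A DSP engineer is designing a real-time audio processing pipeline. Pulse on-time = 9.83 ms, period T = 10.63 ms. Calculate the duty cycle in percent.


Duty cycle as a percentage:
DC = (t_on / T) * 100
   = (9.83 / 10.63) * 100
   = 0.924741 * 100
   = 92.47 %

92.47 %


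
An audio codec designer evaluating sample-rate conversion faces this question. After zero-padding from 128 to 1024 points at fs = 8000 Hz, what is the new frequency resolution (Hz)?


Frequency resolution after zero-padding:
N_padded = 128 * 8 = 1024
df = fs / N_padded
   = 8000 / 1024
   = 7.8125 Hz

7.8125 Hz


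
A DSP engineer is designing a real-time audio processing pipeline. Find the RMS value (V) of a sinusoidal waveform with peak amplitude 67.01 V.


RMS voltage for a sinusoidal waveform:
V_rms = V_peak / sqrt(2)
      = 67.01 / 1.414214
      = 47.383 V

47.383 V


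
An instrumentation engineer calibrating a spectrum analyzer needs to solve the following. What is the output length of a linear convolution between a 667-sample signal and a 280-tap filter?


Linear convolution output length:
L = N + M - 1
  = 667 + 280 - 1
  = 946 samples

946


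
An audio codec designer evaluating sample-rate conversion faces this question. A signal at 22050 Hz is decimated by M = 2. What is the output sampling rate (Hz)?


Decimation reduces the sample rate:
fs_out = fs_in / M
       = 22050 / 2
       = 11025.0 Hz

11025.0 Hz


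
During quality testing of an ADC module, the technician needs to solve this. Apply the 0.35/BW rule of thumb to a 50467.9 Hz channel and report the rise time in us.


Rise time from bandwidth relationship:
tr = 0.35 / BW
   = 0.35 / 50467.9
   = 6.935101322e-06 s
   = 6.9351 us

6.9351 us


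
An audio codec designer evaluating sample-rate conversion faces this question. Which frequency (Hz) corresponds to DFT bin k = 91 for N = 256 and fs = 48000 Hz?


Frequency of DFT bin k:
f_k = k * fs / N
    = 91 * 48000 / 256
    = 4368000 / 256
    = 17062.5 Hz

17062.5 Hz


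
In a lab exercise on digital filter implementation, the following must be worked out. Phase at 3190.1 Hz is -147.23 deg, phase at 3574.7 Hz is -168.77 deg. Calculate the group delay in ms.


Group delay from phase difference:
tau = -d(phi)/d(omega)
d(phi) = -21.54 deg = -0.375944 rad
d(omega) = 2*pi*(3574.7 - 3190.1) = 2416.5131 rad/s
tau = -(-0.375944) / 2416.5131
    = 0.1556 ms

0.1556 ms


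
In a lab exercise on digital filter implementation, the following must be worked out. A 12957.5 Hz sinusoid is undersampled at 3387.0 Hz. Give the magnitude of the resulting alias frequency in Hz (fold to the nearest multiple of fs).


Compute the nearest integer multiple of fs to the signal:
n = round(12957.5 / 3387.0) = 4
f_alias = |12957.5 - 4 * 3387.0|
        = |12957.5 - 13548.0|
        = 590.5 Hz

590.5


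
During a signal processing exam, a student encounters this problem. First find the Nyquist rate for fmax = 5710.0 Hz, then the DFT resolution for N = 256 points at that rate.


Step 1 — Nyquist sampling rate:
fs = 2 * fmax = 2 * 5710.0 = 11420.0 Hz

Step 2 — DFT bin spacing:
df = fs / N = 11420.0 / 256 = 44.6094 Hz

44.6094 Hz


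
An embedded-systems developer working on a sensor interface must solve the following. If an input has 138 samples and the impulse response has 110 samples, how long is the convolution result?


Linear convolution output length:
L = N + M - 1
  = 138 + 110 - 1
  = 247 samples

247


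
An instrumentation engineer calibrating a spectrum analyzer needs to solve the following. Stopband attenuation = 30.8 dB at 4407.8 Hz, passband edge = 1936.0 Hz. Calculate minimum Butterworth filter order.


Butterworth filter order formula:
n = log10(10^(A/10) - 1) / (2 * log10(f_stop/f_pass))
10^(30.8/10) - 1 = 1201.2644
f_stop/f_pass = 4407.8 / 1936.0 = 2.2768
n = 4.3094 -> ceil = 5

5


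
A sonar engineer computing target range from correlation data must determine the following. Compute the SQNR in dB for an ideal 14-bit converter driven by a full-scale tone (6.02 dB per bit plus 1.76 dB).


Theoretical SNR for a full-scale sinusoid:
SNR = 6.02 * N + 1.76
    = 6.02 * 14 + 1.76
    = 84.28 + 1.76
    = 86.04 dB

86.04 dB


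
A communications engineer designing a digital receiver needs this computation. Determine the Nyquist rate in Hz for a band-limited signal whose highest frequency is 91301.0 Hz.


The Nyquist rate is twice the maximum frequency component.
fs_min = 2 * fmax
      = 2 * 91301.0
      = 182602.0 Hz

182602.0


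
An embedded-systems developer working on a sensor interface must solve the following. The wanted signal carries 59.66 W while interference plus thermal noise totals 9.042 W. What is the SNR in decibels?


SNR in decibels:
SNR = 10 * log10(Ps / Pn)
    = 10 * log10(59.66 / 9.042)
    = 10 * log10(6.5981)
    = 10 * 0.8194
    = 8.19 dB

8.19 dB


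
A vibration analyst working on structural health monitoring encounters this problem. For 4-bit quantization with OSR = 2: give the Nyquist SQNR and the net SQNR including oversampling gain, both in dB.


Step 1 — baseline SQNR at Nyquist:
SQNR_base = 6.02*N + 1.76
          = 6.02*4 + 1.76
          = 25.84 dB

Step 2 — oversampling processing gain:
G = 10*log10(OSR) = 10*log10(2) = 3.01 dB

Step 3 — total:
SQNR_total = 25.84 + 3.01 = 28.85 dB

Base SQNR = 25.84 dB; oversampled SQNR = 28.85 dB


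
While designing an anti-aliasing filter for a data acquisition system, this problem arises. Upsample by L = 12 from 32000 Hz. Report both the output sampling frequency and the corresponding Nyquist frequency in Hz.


Step 1 — output sample rate after interpolation by L:
fs_out = L * fs_in = 12 * 32000 = 384000 Hz

Step 2 — Nyquist frequency of the output stream:
f_Nyq = fs_out / 2 = 384000 / 2 = 192000.0 Hz

fs_out = 384000 Hz; f_Nyquist = 192000.0 Hz


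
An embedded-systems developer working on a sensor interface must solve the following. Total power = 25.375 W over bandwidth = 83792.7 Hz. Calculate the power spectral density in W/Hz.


Power spectral density:
PSD = P / BW
    = 25.375 / 83792.7
    = 0.00030283 W/Hz

0.00030283 W/Hz


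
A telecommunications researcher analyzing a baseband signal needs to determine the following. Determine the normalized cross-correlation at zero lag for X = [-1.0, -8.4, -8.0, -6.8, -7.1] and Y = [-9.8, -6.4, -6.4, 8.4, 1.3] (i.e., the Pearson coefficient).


Pearson correlation coefficient (population):
r = cov(X,Y) / (std(X) * std(Y))
Mean X = -6.26, Mean Y = -2.58
Cov(X,Y) = -6.4688
Std(X) = 2.693399, Std(Y) = 6.586775
r = -0.3646

-0.3646


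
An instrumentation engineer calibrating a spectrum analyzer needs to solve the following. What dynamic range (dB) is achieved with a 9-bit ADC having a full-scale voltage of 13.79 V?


Dynamic range from full-scale to LSB:
V_min = V_max / 2^bits = 13.79 / 2^9
DR = 20 * log10(V_max / V_min)
   = 20 * log10(2^9)
   = 20 * 9 * log10(2)
   = 54.19 dB

54.19 dB


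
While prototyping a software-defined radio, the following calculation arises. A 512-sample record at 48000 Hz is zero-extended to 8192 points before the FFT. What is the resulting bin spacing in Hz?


Frequency resolution after zero-padding:
N_padded = 512 * 16 = 8192
df = fs / N_padded
   = 48000 / 8192
   = 5.8594 Hz

5.8594 Hz


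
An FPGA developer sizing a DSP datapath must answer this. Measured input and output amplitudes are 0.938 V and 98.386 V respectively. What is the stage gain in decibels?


Voltage gain in dB:
G = 20 * log10(Vout / Vin)
  = 20 * log10(98.386 / 0.938)
  = 20 * log10(104.889126)
  = 20 * 2.02073
  = 40.41 dB

40.41 dB


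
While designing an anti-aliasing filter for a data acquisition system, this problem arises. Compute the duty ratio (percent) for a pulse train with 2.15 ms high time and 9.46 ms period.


Duty cycle as a percentage:
DC = (t_on / T) * 100
   = (2.15 / 9.46) * 100
   = 0.227273 * 100
   = 22.73 %

22.73 %


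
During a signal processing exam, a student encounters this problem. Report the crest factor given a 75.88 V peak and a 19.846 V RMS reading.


Crest factor is the ratio of peak to RMS:
CF = V_peak / V_rms
   = 75.88 / 19.846
   = 3.8234

3.8234


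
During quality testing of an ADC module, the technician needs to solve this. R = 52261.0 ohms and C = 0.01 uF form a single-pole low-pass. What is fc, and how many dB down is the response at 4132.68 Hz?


Step 1 — cutoff frequency:
fc = 1 / (2*pi*R*C)
C = 0.01 uF = 1e-08 F
fc = 1 / (2*pi*52261.0*1e-08)
   = 304.539 Hz

Step 2 — magnitude at f = 4132.68 Hz:
|H(f)| = 1 / sqrt(1 + (f/fc)^2)
f/fc = 4132.68 / 304.539 = 13.570282
|H| = 1 / sqrt(1 + 184.152554) = 0.0734912
|H|_dB = 20*log10(0.0734912) = -22.68 dB

fc = 304.539 Hz; |H(4132.68 Hz)| = -22.68 dB


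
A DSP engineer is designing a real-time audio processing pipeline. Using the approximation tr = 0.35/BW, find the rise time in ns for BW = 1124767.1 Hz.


Rise time from bandwidth relationship:
tr = 0.35 / BW
   = 0.35 / 1124767.1
   = 3.111755314e-07 s
   = 311.1755 ns

311.1755 ns


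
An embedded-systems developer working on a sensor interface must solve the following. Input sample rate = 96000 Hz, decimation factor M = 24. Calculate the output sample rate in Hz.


Decimation reduces the sample rate:
fs_out = fs_in / M
       = 96000 / 24
       = 4000.0 Hz

4000.0 Hz


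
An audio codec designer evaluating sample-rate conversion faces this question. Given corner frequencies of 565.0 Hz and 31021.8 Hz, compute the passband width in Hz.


Bandwidth is the difference of -3dB frequencies:
BW = f_high - f_low
   = 31021.8 - 565.0
   = 30456.8 Hz

30456.8 Hz


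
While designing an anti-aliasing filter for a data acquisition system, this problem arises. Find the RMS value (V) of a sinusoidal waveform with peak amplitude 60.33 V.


RMS voltage for a sinusoidal waveform:
V_rms = V_peak / sqrt(2)
      = 60.33 / 1.414214
      = 42.66 V

42.66 V


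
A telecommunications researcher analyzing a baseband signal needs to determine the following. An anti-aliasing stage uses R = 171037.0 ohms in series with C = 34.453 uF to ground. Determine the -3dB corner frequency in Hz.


Cutoff frequency of a first-order RC filter:
fc = 1 / (2 * pi * R * C)
C = 34.453 uF = 3.4453e-05 F
fc = 1 / (2 * pi * 171037.0 * 3.4453e-05)
   = 1 / 37.025163318978
   = 0.027009 Hz

0.027009 Hz


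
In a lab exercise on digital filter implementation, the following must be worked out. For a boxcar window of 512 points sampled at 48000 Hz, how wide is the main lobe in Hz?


Main lobe width for a rectangular window:
Width = 2 * fs / N
      = 2 * 48000 / 512
      = 96000 / 512
      = 187.5 Hz

187.5 Hz


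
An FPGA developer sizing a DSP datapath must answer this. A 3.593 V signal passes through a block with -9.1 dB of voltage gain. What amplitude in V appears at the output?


Output voltage from dB gain:
V_out = V_in * 10^(gain_dB / 20)
      = 3.593 * 10^(-9.1 / 20)
      = 3.593 * 0.350752
      = 1.2603 V

1.2603 V


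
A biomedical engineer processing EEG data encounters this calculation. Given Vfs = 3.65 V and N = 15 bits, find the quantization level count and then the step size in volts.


Step 1 — number of quantization levels:
L = 2^N = 2^15 = 32768

Step 2 — LSB step size:
delta = Vfs / L
      = 3.65 / 32768
      = 0.00011139 V

Levels = 32768; step size = 0.00011139 V


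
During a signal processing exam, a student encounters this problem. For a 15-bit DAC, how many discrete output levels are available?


Number of quantization levels = 2^N
= 2^15
= 32768

32768


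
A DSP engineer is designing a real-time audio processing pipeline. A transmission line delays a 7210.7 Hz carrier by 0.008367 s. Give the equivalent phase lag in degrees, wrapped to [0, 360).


Phase shift from frequency and time delay:
phi = 360 * f * t_delay
    = 360 * 7210.7 * 0.008367
    = 21719.49 degrees
    mod 360 = 119.49 degrees

119.49 degrees


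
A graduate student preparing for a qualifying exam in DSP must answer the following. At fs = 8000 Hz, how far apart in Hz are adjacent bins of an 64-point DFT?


DFT frequency resolution:
df = fs / N
   = 8000 / 64
   = 125.0 Hz

125.0 Hz


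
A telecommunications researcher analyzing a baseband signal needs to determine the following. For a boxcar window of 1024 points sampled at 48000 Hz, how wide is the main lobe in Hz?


Main lobe width for a rectangular window:
Width = 2 * fs / N
      = 2 * 48000 / 1024
      = 96000 / 1024
      = 93.75 Hz

93.75 Hz


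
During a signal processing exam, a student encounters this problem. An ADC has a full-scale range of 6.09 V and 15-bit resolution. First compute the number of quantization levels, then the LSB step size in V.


Step 1 — number of quantization levels:
L = 2^N = 2^15 = 32768

Step 2 — LSB step size:
delta = Vfs / L
      = 6.09 / 32768
      = 0.00018585 V

Levels = 32768; step size = 0.00018585 V


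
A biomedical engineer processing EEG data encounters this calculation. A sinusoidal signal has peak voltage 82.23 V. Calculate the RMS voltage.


RMS voltage for a sinusoidal waveform:
V_rms = V_peak / sqrt(2)
      = 82.23 / 1.414214
      = 58.145 V

58.145 V


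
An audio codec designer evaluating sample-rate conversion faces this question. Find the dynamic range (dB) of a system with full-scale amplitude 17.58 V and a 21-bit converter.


Dynamic range from full-scale to LSB:
V_min = V_max / 2^bits = 17.58 / 2^21
DR = 20 * log10(V_max / V_min)
   = 20 * log10(2^21)
   = 20 * 21 * log10(2)
   = 126.43 dB

126.43 dB


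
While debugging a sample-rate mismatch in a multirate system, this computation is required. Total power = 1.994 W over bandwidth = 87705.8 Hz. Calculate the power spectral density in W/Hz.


Power spectral density:
PSD = P / BW
    = 1.994 / 87705.8
    = 2.274e-05 W/Hz

2.274e-05 W/Hz


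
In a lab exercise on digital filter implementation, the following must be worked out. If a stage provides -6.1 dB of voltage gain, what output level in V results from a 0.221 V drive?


Output voltage from dB gain:
V_out = V_in * 10^(gain_dB / 20)
      = 0.221 * 10^(-6.1 / 20)
      = 0.221 * 0.49545
      = 0.1095 V

0.1095 V


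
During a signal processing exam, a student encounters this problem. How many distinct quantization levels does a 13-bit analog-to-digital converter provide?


Number of quantization levels = 2^N
= 2^13
= 8192

8192


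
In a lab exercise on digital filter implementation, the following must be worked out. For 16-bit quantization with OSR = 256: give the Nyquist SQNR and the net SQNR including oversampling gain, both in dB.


Step 1 — baseline SQNR at Nyquist:
SQNR_base = 6.02*N + 1.76
          = 6.02*16 + 1.76
          = 98.08 dB

Step 2 — oversampling processing gain:
G = 10*log10(OSR) = 10*log10(256) = 24.08 dB

Step 3 — total:
SQNR_total = 98.08 + 24.08 = 122.16 dB

Base SQNR = 98.08 dB; oversampled SQNR = 122.16 dB


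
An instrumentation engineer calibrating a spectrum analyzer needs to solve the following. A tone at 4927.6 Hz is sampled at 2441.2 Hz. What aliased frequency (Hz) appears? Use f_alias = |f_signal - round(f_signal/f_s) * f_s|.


Compute the nearest integer multiple of fs to the signal:
n = round(4927.6 / 2441.2) = 2
f_alias = |4927.6 - 2 * 2441.2|
        = |4927.6 - 4882.4|
        = 45.2 Hz

45.2


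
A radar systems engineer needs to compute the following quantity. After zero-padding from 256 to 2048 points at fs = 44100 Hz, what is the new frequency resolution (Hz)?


Frequency resolution after zero-padding:
N_padded = 256 * 8 = 2048
df = fs / N_padded
   = 44100 / 2048
   = 21.5332 Hz

21.5332 Hz


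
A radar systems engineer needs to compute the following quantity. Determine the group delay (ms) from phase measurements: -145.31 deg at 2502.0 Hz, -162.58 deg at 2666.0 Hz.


Group delay from phase difference:
tau = -d(phi)/d(omega)
d(phi) = -17.27 deg = -0.301418 rad
d(omega) = 2*pi*(2666.0 - 2502.0) = 1030.4424 rad/s
tau = -(-0.301418) / 1030.4424
    = 0.2925 ms

0.2925 ms


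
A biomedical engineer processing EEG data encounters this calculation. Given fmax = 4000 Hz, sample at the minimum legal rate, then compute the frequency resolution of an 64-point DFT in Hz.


Step 1 — Nyquist sampling rate:
fs = 2 * fmax = 2 * 4000 = 8000 Hz

Step 2 — DFT bin spacing:
df = fs / N = 8000 / 64 = 125.0 Hz

125.0 Hz


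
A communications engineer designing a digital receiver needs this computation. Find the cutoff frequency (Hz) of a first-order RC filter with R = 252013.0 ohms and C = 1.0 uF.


Cutoff frequency of a first-order RC filter:
fc = 1 / (2 * pi * R * C)
C = 1.0 uF = 1e-06 F
fc = 1 / (2 * pi * 252013.0 * 1e-06)
   = 1 / 1.5834443788182
   = 0.631535 Hz

0.631535 Hz


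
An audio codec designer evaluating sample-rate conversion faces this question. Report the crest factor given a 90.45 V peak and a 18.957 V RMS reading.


Crest factor is the ratio of peak to RMS:
CF = V_peak / V_rms
   = 90.45 / 18.957
   = 4.7713

4.7713


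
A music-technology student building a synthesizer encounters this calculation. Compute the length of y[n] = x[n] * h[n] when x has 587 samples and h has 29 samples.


Linear convolution output length:
L = N + M - 1
  = 587 + 29 - 1
  = 615 samples

615


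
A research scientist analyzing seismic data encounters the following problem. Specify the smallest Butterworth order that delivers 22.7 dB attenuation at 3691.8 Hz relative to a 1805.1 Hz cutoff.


Butterworth filter order formula:
n = log10(10^(A/10) - 1) / (2 * log10(f_stop/f_pass))
10^(22.7/10) - 1 = 185.2087
f_stop/f_pass = 3691.8 / 1805.1 = 2.0452
n = 3.6488 -> ceil = 4

4


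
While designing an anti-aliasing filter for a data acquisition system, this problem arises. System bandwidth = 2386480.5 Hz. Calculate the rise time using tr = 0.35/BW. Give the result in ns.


Rise time from bandwidth relationship:
tr = 0.35 / BW
   = 0.35 / 2386480.5
   = 1.466594845e-07 s
   = 146.6595 ns

146.6595 ns


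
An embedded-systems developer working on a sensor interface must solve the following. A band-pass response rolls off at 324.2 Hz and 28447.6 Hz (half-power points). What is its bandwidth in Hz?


Bandwidth is the difference of -3dB frequencies:
BW = f_high - f_low
   = 28447.6 - 324.2
   = 28123.4 Hz

28123.4 Hz


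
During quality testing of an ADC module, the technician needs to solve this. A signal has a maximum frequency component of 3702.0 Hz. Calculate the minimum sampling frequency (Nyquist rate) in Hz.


The Nyquist rate is twice the maximum frequency component.
fs_min = 2 * fmax
      = 2 * 3702.0
      = 7404.0 Hz

7404.0


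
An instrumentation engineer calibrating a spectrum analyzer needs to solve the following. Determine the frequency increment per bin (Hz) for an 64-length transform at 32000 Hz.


DFT frequency resolution:
df = fs / N
   = 32000 / 64
   = 500.0 Hz

500.0 Hz


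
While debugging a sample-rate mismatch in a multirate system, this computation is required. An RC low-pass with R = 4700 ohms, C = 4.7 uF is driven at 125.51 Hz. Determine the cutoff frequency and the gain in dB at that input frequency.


Step 1 — cutoff frequency:
fc = 1 / (2*pi*R*C)
C = 4.7 uF = 4.7e-06 F
fc = 1 / (2*pi*4700*4.7e-06)
   = 7.20484 Hz

Step 2 — magnitude at f = 125.51 Hz:
|H(f)| = 1 / sqrt(1 + (f/fc)^2)
f/fc = 125.51 / 7.20484 = 17.420234
|H| = 1 / sqrt(1 + 303.464553) = 0.0573102
|H|_dB = 20*log10(0.0573102) = -24.84 dB

fc = 7.20484 Hz; |H(125.51 Hz)| = -24.84 dB


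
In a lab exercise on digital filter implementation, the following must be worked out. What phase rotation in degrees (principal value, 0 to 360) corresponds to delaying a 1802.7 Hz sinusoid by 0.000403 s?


Phase shift from frequency and time delay:
phi = 360 * f * t_delay
    = 360 * 1802.7 * 0.000403
    = 261.54 degrees
    mod 360 = 261.54 degrees

261.54 degrees


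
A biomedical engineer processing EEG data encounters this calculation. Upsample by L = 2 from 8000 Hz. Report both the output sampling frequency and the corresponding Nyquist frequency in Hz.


Step 1 — output sample rate after interpolation by L:
fs_out = L * fs_in = 2 * 8000 = 16000 Hz

Step 2 — Nyquist frequency of the output stream:
f_Nyq = fs_out / 2 = 16000 / 2 = 8000.0 Hz

fs_out = 16000 Hz; f_Nyquist = 8000.0 Hz


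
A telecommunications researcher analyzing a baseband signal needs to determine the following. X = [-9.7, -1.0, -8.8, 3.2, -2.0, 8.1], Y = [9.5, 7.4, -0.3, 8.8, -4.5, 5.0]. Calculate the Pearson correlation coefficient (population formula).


Pearson correlation coefficient (population):
r = cov(X,Y) / (std(X) * std(Y))
Mean X = -1.7, Mean Y = 4.3167
Cov(X,Y) = 4.13
Std(X) = 6.25886, Std(Y) = 5.098829
r = 0.1294

0.1294


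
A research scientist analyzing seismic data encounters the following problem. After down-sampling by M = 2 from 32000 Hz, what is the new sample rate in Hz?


Decimation reduces the sample rate:
fs_out = fs_in / M
       = 32000 / 2
       = 16000.0 Hz

16000.0 Hz


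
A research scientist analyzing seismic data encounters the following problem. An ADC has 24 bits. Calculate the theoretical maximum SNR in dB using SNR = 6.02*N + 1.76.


Theoretical SNR for a full-scale sinusoid:
SNR = 6.02 * N + 1.76
    = 6.02 * 24 + 1.76
    = 144.48 + 1.76
    = 146.24 dB

146.24 dB


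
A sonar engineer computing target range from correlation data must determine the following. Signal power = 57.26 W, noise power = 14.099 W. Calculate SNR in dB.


SNR in decibels:
SNR = 10 * log10(Ps / Pn)
    = 10 * log10(57.26 / 14.099)
    = 10 * log10(4.0613)
    = 10 * 0.6087
    = 6.09 dB

6.09 dB


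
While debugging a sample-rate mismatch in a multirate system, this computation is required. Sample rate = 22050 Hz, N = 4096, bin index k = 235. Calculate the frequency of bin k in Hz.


Frequency of DFT bin k:
f_k = k * fs / N
    = 235 * 22050 / 4096
    = 5181750 / 4096
    = 1265.076 Hz

1265.076 Hz


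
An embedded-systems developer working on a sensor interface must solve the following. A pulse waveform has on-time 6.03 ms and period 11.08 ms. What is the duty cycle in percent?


Duty cycle as a percentage:
DC = (t_on / T) * 100
   = (6.03 / 11.08) * 100
   = 0.544224 * 100
   = 54.42 %

54.42 %


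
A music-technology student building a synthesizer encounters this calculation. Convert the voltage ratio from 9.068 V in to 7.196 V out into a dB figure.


Voltage gain in dB:
G = 20 * log10(Vout / Vin)
  = 20 * log10(7.196 / 9.068)
  = 20 * log10(0.79356)
  = 20 * -0.10042
  = -2.01 dB

-2.01 dB


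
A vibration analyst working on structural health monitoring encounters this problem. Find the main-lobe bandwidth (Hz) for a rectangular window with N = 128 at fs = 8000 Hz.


Main lobe width for a rectangular window:
Width = 2 * fs / N
      = 2 * 8000 / 128
      = 16000 / 128
      = 125.0 Hz

125.0 Hz


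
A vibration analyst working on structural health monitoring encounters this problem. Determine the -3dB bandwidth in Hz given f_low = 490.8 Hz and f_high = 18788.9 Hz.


Bandwidth is the difference of -3dB frequencies:
BW = f_high - f_low
   = 18788.9 - 490.8
   = 18298.1 Hz

18298.1 Hz


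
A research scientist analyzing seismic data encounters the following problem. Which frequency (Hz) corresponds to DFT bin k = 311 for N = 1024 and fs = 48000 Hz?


Frequency of DFT bin k:
f_k = k * fs / N
    = 311 * 48000 / 1024
    = 14928000 / 1024
    = 14578.125 Hz

14578.125 Hz


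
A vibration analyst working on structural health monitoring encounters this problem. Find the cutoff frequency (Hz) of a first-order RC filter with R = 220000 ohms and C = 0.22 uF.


Cutoff frequency of a first-order RC filter:
fc = 1 / (2 * pi * R * C)
C = 0.22 uF = 2.2e-07 F
fc = 1 / (2 * pi * 220000 * 2.2e-07)
   = 1 / 0.30410616886749
   = 3.288325 Hz

3.288325 Hz


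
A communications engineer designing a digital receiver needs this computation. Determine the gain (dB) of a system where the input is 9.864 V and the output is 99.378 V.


Voltage gain in dB:
G = 20 * log10(Vout / Vin)
  = 20 * log10(99.378 / 9.864)
  = 20 * log10(10.074818)
  = 20 * 1.003237
  = 20.06 dB

20.06 dB


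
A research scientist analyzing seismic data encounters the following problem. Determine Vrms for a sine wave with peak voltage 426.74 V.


RMS voltage for a sinusoidal waveform:
V_rms = V_peak / sqrt(2)
      = 426.74 / 1.414214
      = 301.751 V

301.751 V


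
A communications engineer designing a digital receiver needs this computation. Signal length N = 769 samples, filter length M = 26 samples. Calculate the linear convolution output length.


Linear convolution output length:
L = N + M - 1
  = 769 + 26 - 1
  = 794 samples

794


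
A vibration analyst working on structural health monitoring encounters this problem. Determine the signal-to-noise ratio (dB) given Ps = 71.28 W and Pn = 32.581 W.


SNR in decibels:
SNR = 10 * log10(Ps / Pn)
    = 10 * log10(71.28 / 32.581)
    = 10 * log10(2.1878)
    = 10 * 0.34
    = 3.4 dB

3.4 dB


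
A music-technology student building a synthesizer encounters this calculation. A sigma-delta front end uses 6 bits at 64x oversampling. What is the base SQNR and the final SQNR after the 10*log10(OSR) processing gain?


Step 1 — baseline SQNR at Nyquist:
SQNR_base = 6.02*N + 1.76
          = 6.02*6 + 1.76
          = 37.88 dB

Step 2 — oversampling processing gain:
G = 10*log10(OSR) = 10*log10(64) = 18.06 dB

Step 3 — total:
SQNR_total = 37.88 + 18.06 = 55.94 dB

Base SQNR = 37.88 dB; oversampled SQNR = 55.94 dB


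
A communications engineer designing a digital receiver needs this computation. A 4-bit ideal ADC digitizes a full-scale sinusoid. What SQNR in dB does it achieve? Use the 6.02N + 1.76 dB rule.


Theoretical SNR for a full-scale sinusoid:
SNR = 6.02 * N + 1.76
    = 6.02 * 4 + 1.76
    = 24.08 + 1.76
    = 25.84 dB

25.84 dB


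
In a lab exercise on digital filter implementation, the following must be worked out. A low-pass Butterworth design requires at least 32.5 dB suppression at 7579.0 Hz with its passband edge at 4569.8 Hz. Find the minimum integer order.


Butterworth filter order formula:
n = log10(10^(A/10) - 1) / (2 * log10(f_stop/f_pass))
10^(32.5/10) - 1 = 1777.2794
f_stop/f_pass = 7579.0 / 4569.8 = 1.6585
n = 7.3954 -> ceil = 8

8


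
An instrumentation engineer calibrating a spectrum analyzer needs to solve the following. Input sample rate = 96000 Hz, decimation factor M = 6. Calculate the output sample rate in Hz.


Decimation reduces the sample rate:
fs_out = fs_in / M
       = 96000 / 6
       = 16000.0 Hz

16000.0 Hz


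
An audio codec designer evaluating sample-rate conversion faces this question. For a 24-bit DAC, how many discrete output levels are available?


Number of quantization levels = 2^N
= 2^24
= 16777216

16777216


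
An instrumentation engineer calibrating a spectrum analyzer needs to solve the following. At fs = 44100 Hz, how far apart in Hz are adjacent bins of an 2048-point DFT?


DFT frequency resolution:
df = fs / N
   = 44100 / 2048
   = 21.5332 Hz

21.5332 Hz


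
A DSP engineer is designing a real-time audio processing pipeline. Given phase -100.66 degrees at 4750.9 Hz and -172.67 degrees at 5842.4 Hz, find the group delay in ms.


Group delay from phase difference:
tau = -d(phi)/d(omega)
d(phi) = -72.01 deg = -1.256812 rad
d(omega) = 2*pi*(5842.4 - 4750.9) = 6858.0968 rad/s
tau = -(-1.256812) / 6858.0968
    = 0.1833 ms

0.1833 ms


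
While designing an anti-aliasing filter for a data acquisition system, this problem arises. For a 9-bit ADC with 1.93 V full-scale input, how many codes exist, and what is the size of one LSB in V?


Step 1 — number of quantization levels:
L = 2^N = 2^9 = 512

Step 2 — LSB step size:
delta = Vfs / L
      = 1.93 / 512
      = 0.00376953 V

Levels = 512; step size = 0.00376953 V


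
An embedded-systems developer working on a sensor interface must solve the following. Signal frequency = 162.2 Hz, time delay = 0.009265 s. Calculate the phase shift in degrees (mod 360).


Phase shift from frequency and time delay:
phi = 360 * f * t_delay
    = 360 * 162.2 * 0.009265
    = 541.0 degrees
    mod 360 = 181.0 degrees

181.0 degrees


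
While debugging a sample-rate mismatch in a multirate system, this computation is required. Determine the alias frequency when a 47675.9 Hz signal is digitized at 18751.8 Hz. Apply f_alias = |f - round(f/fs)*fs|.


Compute the nearest integer multiple of fs to the signal:
n = round(47675.9 / 18751.8) = 3
f_alias = |47675.9 - 3 * 18751.8|
        = |47675.9 - 56255.4|
        = 8579.5 Hz

8579.5


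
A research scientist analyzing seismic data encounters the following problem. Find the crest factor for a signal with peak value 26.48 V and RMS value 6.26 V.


Crest factor is the ratio of peak to RMS:
CF = V_peak / V_rms
   = 26.48 / 6.26
   = 4.23

4.23


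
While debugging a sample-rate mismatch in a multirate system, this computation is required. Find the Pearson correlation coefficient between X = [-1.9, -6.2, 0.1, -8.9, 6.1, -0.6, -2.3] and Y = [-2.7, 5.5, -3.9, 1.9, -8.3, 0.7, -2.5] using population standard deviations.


Pearson correlation coefficient (population):
r = cov(X,Y) / (std(X) * std(Y))
Mean X = -1.9571, Mean Y = -1.3286
Cov(X,Y) = -15.681633
Std(X) = 4.429078, Std(Y) = 4.134079
r = -0.8564

-0.8564


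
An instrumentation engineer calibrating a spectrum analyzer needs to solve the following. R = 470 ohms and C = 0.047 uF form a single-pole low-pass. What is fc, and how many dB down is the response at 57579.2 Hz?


Step 1 — cutoff frequency:
fc = 1 / (2*pi*R*C)
C = 0.047 uF = 4.7e-08 F
fc = 1 / (2*pi*470*4.7e-08)
   = 7204.841 Hz

Step 2 — magnitude at f = 57579.2 Hz:
|H(f)| = 1 / sqrt(1 + (f/fc)^2)
f/fc = 57579.2 / 7204.841 = 7.991738
|H| = 1 / sqrt(1 + 63.867876) = 0.124161
|H|_dB = 20*log10(0.124161) = -18.12 dB

fc = 7204.841 Hz; |H(57579.2 Hz)| = -18.12 dB


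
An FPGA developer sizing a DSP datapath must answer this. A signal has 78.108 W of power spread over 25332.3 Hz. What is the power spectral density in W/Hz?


Power spectral density:
PSD = P / BW
    = 78.108 / 25332.3
    = 0.00308334 W/Hz

0.00308334 W/Hz


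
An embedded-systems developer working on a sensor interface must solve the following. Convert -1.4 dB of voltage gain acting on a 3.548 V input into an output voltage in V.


Output voltage from dB gain:
V_out = V_in * 10^(gain_dB / 20)
      = 3.548 * 10^(-1.4 / 20)
      = 3.548 * 0.851138
      = 3.0198 V

3.0198 V


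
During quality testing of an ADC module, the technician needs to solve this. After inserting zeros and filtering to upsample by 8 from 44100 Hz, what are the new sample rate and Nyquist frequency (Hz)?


Step 1 — output sample rate after interpolation by L:
fs_out = L * fs_in = 8 * 44100 = 352800 Hz

Step 2 — Nyquist frequency of the output stream:
f_Nyq = fs_out / 2 = 352800 / 2 = 176400.0 Hz

fs_out = 352800 Hz; f_Nyquist = 176400.0 Hz


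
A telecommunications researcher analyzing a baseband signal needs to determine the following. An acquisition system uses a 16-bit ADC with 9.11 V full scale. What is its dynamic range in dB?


Dynamic range from full-scale to LSB:
V_min = V_max / 2^bits = 9.11 / 2^16
DR = 20 * log10(V_max / V_min)
   = 20 * log10(2^16)
   = 20 * 16 * log10(2)
   = 96.33 dB

96.33 dB


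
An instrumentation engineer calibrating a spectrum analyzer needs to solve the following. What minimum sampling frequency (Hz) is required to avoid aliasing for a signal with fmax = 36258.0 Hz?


The Nyquist rate is twice the maximum frequency component.
fs_min = 2 * fmax
      = 2 * 36258.0
      = 72516.0 Hz

72516.0


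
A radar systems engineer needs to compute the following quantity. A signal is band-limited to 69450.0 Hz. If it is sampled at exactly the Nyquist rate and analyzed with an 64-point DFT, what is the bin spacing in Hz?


Step 1 — Nyquist sampling rate:
fs = 2 * fmax = 2 * 69450.0 = 138900.0 Hz

Step 2 — DFT bin spacing:
df = fs / N = 138900.0 / 64 = 2170.3125 Hz

2170.3125 Hz


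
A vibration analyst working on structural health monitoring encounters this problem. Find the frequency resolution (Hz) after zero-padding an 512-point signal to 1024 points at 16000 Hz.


Frequency resolution after zero-padding:
N_padded = 512 * 2 = 1024
df = fs / N_padded
   = 16000 / 1024
   = 15.625 Hz

15.625 Hz


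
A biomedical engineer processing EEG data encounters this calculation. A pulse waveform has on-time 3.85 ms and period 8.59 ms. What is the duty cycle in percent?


Duty cycle as a percentage:
DC = (t_on / T) * 100
   = (3.85 / 8.59) * 100
   = 0.448196 * 100
   = 44.82 %

44.82 %


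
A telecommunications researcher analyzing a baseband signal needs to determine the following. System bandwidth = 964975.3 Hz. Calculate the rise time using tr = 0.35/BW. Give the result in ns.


Rise time from bandwidth relationship:
tr = 0.35 / BW
   = 0.35 / 964975.3
   = 3.627035842e-07 s
   = 362.7036 ns

362.7036 ns


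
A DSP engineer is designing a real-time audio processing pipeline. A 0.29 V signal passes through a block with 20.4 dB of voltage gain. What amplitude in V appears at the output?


Output voltage from dB gain:
V_out = V_in * 10^(gain_dB / 20)
      = 0.29 * 10^(20.4 / 20)
      = 0.29 * 10.471285
      = 3.0367 V

3.0367 V


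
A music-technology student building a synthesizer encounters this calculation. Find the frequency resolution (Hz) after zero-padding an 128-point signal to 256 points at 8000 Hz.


Frequency resolution after zero-padding:
N_padded = 128 * 2 = 256
df = fs / N_padded
   = 8000 / 256
   = 31.25 Hz

31.25 Hz


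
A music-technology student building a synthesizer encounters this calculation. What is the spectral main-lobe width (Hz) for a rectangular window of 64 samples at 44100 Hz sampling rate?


Main lobe width for a rectangular window:
Width = 2 * fs / N
      = 2 * 44100 / 64
      = 88200 / 64
      = 1378.125 Hz

1378.125 Hz


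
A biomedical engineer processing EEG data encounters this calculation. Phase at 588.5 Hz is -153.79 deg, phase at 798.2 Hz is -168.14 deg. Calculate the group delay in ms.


Group delay from phase difference:
tau = -d(phi)/d(omega)
d(phi) = -14.35 deg = -0.250455 rad
d(omega) = 2*pi*(798.2 - 588.5) = 1317.584 rad/s
tau = -(-0.250455) / 1317.584
    = 0.1901 ms

0.1901 ms


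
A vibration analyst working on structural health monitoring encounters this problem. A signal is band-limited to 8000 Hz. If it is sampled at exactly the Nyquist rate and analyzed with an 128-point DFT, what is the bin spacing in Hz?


Step 1 — Nyquist sampling rate:
fs = 2 * fmax = 2 * 8000 = 16000 Hz

Step 2 — DFT bin spacing:
df = fs / N = 16000 / 128 = 125.0 Hz

125.0 Hz


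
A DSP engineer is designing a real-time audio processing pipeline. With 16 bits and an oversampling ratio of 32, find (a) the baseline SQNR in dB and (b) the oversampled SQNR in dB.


Step 1 — baseline SQNR at Nyquist:
SQNR_base = 6.02*N + 1.76
          = 6.02*16 + 1.76
          = 98.08 dB

Step 2 — oversampling processing gain:
G = 10*log10(OSR) = 10*log10(32) = 15.05 dB

Step 3 — total:
SQNR_total = 98.08 + 15.05 = 113.13 dB

Base SQNR = 98.08 dB; oversampled SQNR = 113.13 dB


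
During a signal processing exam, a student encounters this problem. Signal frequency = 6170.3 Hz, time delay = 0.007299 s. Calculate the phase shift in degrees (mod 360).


Phase shift from frequency and time delay:
phi = 360 * f * t_delay
    = 360 * 6170.3 * 0.007299
    = 16213.33 degrees
    mod 360 = 13.33 degrees

13.33 degrees


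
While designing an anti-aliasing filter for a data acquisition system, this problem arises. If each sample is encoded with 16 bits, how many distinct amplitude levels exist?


Number of quantization levels = 2^N
= 2^16
= 65536

65536


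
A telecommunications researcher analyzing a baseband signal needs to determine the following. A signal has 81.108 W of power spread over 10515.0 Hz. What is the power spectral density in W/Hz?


Power spectral density:
PSD = P / BW
    = 81.108 / 10515.0
    = 0.00771355 W/Hz

0.00771355 W/Hz


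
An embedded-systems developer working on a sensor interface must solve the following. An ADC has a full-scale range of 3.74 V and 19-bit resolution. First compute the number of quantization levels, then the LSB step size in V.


Step 1 — number of quantization levels:
L = 2^N = 2^19 = 524288

Step 2 — LSB step size:
delta = Vfs / L
      = 3.74 / 524288
      = 7.13e-06 V

Levels = 524288; step size = 7.13e-06 V


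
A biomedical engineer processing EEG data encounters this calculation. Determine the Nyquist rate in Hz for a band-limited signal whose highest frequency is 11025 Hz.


The Nyquist rate is twice the maximum frequency component.
fs_min = 2 * fmax
      = 2 * 11025
      = 22050 Hz

22050


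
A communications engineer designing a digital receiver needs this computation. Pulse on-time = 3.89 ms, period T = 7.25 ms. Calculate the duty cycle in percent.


Duty cycle as a percentage:
DC = (t_on / T) * 100
   = (3.89 / 7.25) * 100
   = 0.536552 * 100
   = 53.66 %

53.66 %


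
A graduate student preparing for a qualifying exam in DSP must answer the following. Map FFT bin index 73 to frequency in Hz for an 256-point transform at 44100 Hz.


Frequency of DFT bin k:
f_k = k * fs / N
    = 73 * 44100 / 256
    = 3219300 / 256
    = 12575.391 Hz

12575.391 Hz
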